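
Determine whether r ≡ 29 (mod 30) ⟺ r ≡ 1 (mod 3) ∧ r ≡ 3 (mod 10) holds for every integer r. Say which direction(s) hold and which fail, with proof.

[⇒] This fails: r = 29 gives 29 ≡ 29 (mod 30) but 29 ≡ 2 (mod 3), so the conjunction on the right does not hold.

[⇐] This fails: r = 13 satisfies both congruences on the right (13 ≡ 1 mod 3 and 13 ≡ 3 mod 10) yet 13 ≡ 13 (mod 30), not 29.

Both directions fail.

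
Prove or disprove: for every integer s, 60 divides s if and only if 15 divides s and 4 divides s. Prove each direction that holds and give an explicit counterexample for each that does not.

(⟸) Suppose 15 ∣ s and 4 ∣ s. Any common multiple of 15 and 4 is a multiple of their lcm; here gcd(15, 4) = 1, so lcm(15, 4) = 15·4 = 60, so 60 ∣ s.

(⟹) If 60 ∣ s, write s = 60q. Since 60 = 4·15, s = 15·(4q), so 15 ∣ s; and since 60 = 15·4, s = 4·(15q), so 4 ∣ s.

Equivalent; both directions hold.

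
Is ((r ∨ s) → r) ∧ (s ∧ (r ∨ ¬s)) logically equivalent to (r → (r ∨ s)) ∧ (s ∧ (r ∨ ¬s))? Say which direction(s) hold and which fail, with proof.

[⇒] Assume the antecedent. If s is true, the antecedent forces (s = T, r = T), and (r → (r ∨ s)) ∧ (s ∧ (r ∨ ¬s)) holds there. If s is false, the antecedent cannot hold. Either way (r → (r ∨ s)) ∧ (s ∧ (r ∨ ¬s)) holds.

[⇐] Assume the antecedent. If s is true, the antecedent forces (s = T, r = T), and ((r ∨ s) → r) ∧ (s ∧ (r ∨ ¬s)) holds there. If s is false, the antecedent cannot hold. Either way ((r ∨ s) → r) ∧ (s ∧ (r ∨ ¬s)) holds.

The biconditional holds.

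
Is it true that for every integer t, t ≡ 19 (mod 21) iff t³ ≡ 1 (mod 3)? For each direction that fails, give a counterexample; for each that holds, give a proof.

(→) Suppose t ≡ 19 (mod 21). Then t³ ≡ 19³ = 6859 (mod 21), and since 3 ∣ 21, also t³ ≡ 1 (mod 3).

(←) This fails: take t = 1. Then 1³ = 1 ≡ 1 (mod 3), yet 1 ≡ 1 (mod 21), not 19.

(⇒) holds; (⇐) fails.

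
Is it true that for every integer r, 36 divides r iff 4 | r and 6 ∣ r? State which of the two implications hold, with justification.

[⇒] If 36 ∣ r, write r = 36q. Since 36 = 9·4, r = 4·(9q), so 4 ∣ r; and since 36 = 6·6, r = 6·(6q), so 6 ∣ r.

[⇐] This fails: take r = 12. Both 4 ∣ 12 and 6 ∣ 12, yet 12 is not a multiple of 36 (since 12 = 0·36 + 12), so 36 ∤ 12.

Only the forward direction holds.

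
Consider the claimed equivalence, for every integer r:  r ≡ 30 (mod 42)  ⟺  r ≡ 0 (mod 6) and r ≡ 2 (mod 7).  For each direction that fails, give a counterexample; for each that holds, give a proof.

The biconditional holds.

(⟹) Suppose r ≡ 30 (mod 42); write r = 42j + 30. Since 6 ∣ 42, reducing mod 6 gives r ≡ 30 ≡ 0 (mod 6); since 7 ∣ 42, reducing mod 7 gives r ≡ 30 ≡ 2 (mod 7).

(⟸) Conversely, if r ≡ 0 (mod 6) and r ≡ 2 (mod 7), then by the Chinese remainder theorem r ≡ 30 (mod 42). This is exactly r ≡ 30 (mod 42).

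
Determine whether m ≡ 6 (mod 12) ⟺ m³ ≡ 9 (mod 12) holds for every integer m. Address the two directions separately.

Neither implication holds.

(⇒) This fails: take m = 6. Then 6 ≡ 6 (mod 12), but 6³ = 216 ≡ 0 (mod 12), not 9.

(⇐) This fails: take m = 9. Then 9³ = 729 ≡ 9 (mod 12), yet 9 ≡ 9 (mod 12), not 6.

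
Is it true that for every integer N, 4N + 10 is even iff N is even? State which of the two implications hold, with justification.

(→) This fails: take N = 1. Then 4N + 10 = 14, which is even, yet N = 1 is odd, not even.

(←) Suppose N is even. Since 4 is even, 4N is even for every N, so 4N + 10 has the same parity as 10, which is even. Hence 4N + 10 is even.

The forward direction fails; the converse holds.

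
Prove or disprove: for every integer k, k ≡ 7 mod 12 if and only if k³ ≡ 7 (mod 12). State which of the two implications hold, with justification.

Both directions hold; the statement is true.

(⟹) Suppose k ≡ 7 mod 12. Write k = 12j + 7. Then (12j + 7)³ = 1728j³ + 3024j² + 1764j + 343 = 12(144j³ + 252j² + 147j + 28) + 7, so k³ ≡ 7 (mod 12).

(⟸) For the converse, argue contrapositively. If k ≢ 7 (mod 12), then k is congruent to one of 0, 1, 2, 3, 4, 5, 6, 8, 9, 10, 11 modulo 12, and these give k³ ≡ 0, 1, 8, 3, 4, 5, 0, 8, 9, 4, 11 respectively — never 7.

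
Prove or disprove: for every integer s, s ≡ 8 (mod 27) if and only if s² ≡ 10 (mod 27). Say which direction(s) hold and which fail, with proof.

The forward direction holds; the converse fails.

(⟹) Suppose s ≡ 8 (mod 27). Write s = 27j + 8. Then (27j + 8)² = 729j² + 432j + 64 = 27(27j² + 16j + 2) + 10, so s² ≡ 10 (mod 27).

(⟸) This fails: take s = 19. Then 19² = 361 ≡ 10 (mod 27), yet 19 ≡ 19 (mod 27), not 8.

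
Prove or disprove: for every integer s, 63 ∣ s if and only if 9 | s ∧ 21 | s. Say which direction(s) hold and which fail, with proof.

(→) If 63 ∣ s, write s = 63q. Since 63 = 7·9, s = 9·(7q), so 9 ∣ s; and since 63 = 3·21, s = 21·(3q), so 21 ∣ s.

(←) Suppose 9 ∣ s and 21 ∣ s. Any common multiple of 9 and 21 is a multiple of their lcm; here lcm(9, 21) = 9·21/gcd(9, 21) = 189/3 = 63, so 63 ∣ s.

The biconditional holds.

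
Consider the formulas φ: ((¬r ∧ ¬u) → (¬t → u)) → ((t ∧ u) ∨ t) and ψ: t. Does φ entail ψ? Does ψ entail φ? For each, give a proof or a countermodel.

[⇒] This fails. Under t = F, r = F, u = F, the left side is true but the right side is false.

[⇐] Assume the antecedent. If t is true, the consequent reduces to true regardless of the other variables. If t is false, the antecedent cannot hold. Either way the consequent holds.

Only the converse holds.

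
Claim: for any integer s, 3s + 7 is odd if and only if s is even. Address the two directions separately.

Forward direction. Suppose 3s + 7 is odd. Since 3 is odd, 3s and s have the same parity, so 3s + 7 ≡ s + 7 (mod 2). As 7 is odd, 3s + 7 is odd exactly when s is even. Thus s is even.

Converse. Suppose s is even; write s = 2j. Then 3s + 7 = 3·(2j) + 7 = 2·3j + 7, which is odd.

Both implications hold.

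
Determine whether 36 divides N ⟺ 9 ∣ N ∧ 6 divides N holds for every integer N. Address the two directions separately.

Not equivalent: only (⇒) holds.

(←) This fails: take N = 18. Both 9 ∣ 18 and 6 ∣ 18, yet 18 is not a multiple of 36 (since 18 = 0·36 + 18), so 36 ∤ 18.

(→) If 36 ∣ N, write N = 36q. Since 36 = 4·9, N = 9·(4q), so 9 ∣ N; and since 36 = 6·6, N = 6·(6q), so 6 ∣ N.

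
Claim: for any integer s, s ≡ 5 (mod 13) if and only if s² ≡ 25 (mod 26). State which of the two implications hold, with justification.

Forward direction. This fails: take s = 18. Then 18 ≡ 5 (mod 13), but 18² = 324 ≡ 12 (mod 26), not 25.

Converse. This fails: take s = 21. Then 21² = 441 ≡ 25 (mod 26), yet 21 ≡ 8 (mod 13), not 5.

(⇒) fails and (⇐) fails.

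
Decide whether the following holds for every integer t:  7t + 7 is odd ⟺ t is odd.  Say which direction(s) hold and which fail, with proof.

[⇒] This fails: t = 4 gives 7t + 7 = 35, which is odd, but 4 is even, not odd.

[⇐] This also fails: t = 1 is odd, but 7t + 7 = 14 is even, not odd.

Both directions fail.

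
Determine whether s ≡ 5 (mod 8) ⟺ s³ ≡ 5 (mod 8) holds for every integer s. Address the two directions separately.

(⇐) Suppose s³ ≡ 5 (mod 8). The only residue r in {0, …, 7} with r³ ≡ 5 (mod 8) is r = 5, so s ≡ 5 (mod 8).

(⇒) Suppose s ≡ 5 (mod 8). Write s = 8j + 5. Then (8j + 5)³ = 512j³ + 960j² + 600j + 125 = 8(64j³ + 120j² + 75j + 15) + 5, so s³ ≡ 5 (mod 8).

The biconditional holds.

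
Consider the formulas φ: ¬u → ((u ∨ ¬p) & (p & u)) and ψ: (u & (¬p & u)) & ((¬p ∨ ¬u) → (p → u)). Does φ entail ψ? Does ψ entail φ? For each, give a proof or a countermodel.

Forward direction. This fails. Under u = T, p = T, the left side is true but the right side is false.

Converse. Assume the antecedent. If u is true, ¬u → ((u ∨ ¬p) & (p & u)) reduces to true regardless of the other variables. If u is false, the antecedent cannot hold. Either way ¬u → ((u ∨ ¬p) & (p & u)) holds.

Not equivalent: only (⇐) holds.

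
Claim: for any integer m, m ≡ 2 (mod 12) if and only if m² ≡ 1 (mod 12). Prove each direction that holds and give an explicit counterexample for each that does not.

(→) This fails: take m = 2. Then 2 ≡ 2 (mod 12), but 2² = 4 ≡ 4 (mod 12), not 1.

(←) This fails: take m = 1. Then 1² = 1 ≡ 1 (mod 12), yet 1 ≡ 1 (mod 12), not 2.

Neither implication holds.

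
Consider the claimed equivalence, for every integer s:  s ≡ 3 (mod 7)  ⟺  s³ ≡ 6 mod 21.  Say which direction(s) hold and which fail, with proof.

Both directions fail.

Forward direction. This fails: take s = 10. Then 10 ≡ 3 (mod 7), but 10³ = 1000 ≡ 13 (mod 21), not 6.

Converse. This fails: take s = 6. Then 6³ = 216 ≡ 6 (mod 21), yet 6 ≡ 6 (mod 7), not 3.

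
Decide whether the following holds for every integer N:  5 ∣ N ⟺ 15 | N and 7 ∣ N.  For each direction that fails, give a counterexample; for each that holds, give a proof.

(⟸) Suppose 15 ∣ N and 7 ∣ N. Any common multiple of 15 and 7 is a multiple of their lcm; here gcd(15, 7) = 1, so lcm(15, 7) = 15·7 = 105, so 105 ∣ N. Since 5 ∣ 105, it follows that 5 ∣ N.

(⟹) This fails: take N = 5. Certainly 5 ∣ 5, but 15 ∤ 5.

Only the reverse direction holds.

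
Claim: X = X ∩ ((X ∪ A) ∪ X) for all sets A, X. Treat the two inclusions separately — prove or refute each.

(⊆) Let x ∈ X. Then either x ∈ X and x ∉ A; or x ∈ A ∩ X. In each case x ∈ X ∩ ((X ∪ A) ∪ X), so X ⊆ X ∩ ((X ∪ A) ∪ X).

(⊇) Let x ∈ X ∩ ((X ∪ A) ∪ X). Then either x ∈ X and x ∉ A; or x ∈ A ∩ X. In each case x ∈ X, so X ∩ ((X ∪ A) ∪ X) ⊆ X.

Both inclusions hold.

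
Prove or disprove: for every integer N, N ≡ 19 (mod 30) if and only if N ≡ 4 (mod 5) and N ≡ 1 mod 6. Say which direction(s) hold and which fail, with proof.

The biconditional holds.

(⟹) Suppose N ≡ 19 (mod 30); write N = 30j + 19. Since 5 ∣ 30, reducing mod 5 gives N ≡ 19 ≡ 4 (mod 5); since 6 ∣ 30, reducing mod 6 gives N ≡ 19 ≡ 1 (mod 6).

(⟸) Conversely, if N ≡ 4 (mod 5) and N ≡ 1 (mod 6), then by the Chinese remainder theorem N ≡ 19 (mod 30). This is exactly N ≡ 19 (mod 30).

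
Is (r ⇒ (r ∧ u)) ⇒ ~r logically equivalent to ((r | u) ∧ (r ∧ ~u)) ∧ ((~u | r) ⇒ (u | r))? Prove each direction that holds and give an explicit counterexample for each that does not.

(⇒) This fails. Under r = F, u = F, the left side is true but the right side is false.

(⇐) Assume the antecedent. If r is true, the antecedent forces (r = T, u = F), and (r ⇒ (r ∧ u)) ⇒ ~r holds there. If r is false, the antecedent cannot hold. Either way (r ⇒ (r ∧ u)) ⇒ ~r holds.

The forward direction fails; the converse holds.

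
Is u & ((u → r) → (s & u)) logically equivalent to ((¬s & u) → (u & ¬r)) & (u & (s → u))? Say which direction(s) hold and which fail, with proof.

Both directions hold; the statement is true.

Forward direction. Assume the antecedent. If s is true, the antecedent forces (u = T, s = T, r = F) or (u = T, s = T, r = T), and the consequent holds there. If s is false, the antecedent forces (u = T, s = F, r = F), and the consequent holds there. Either way the consequent holds.

Converse. Assume the antecedent. If s is true, the antecedent forces (u = T, s = T, r = F) or (u = T, s = T, r = T), and u & ((u → r) → (s & u)) holds there. If s is false, the antecedent forces (u = T, s = F, r = F), and u & ((u → r) → (s & u)) holds there. Either way u & ((u → r) → (s & u)) holds.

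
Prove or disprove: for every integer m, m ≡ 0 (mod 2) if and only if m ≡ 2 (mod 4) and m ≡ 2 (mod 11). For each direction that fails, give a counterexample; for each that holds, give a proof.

The forward direction fails; the converse holds.

Forward direction. This fails: m = 0 gives 0 ≡ 0 (mod 2) but 0 ≡ 0 (mod 4), so the conjunction on the right does not hold.

Converse. If m ≡ 2 (mod 4) and m ≡ 2 (mod 11), then by the Chinese remainder theorem m ≡ 2 (mod 44). Since 2 ≡ 0 (mod 2) and 2 ∣ 44, we get m ≡ 0 (mod 2).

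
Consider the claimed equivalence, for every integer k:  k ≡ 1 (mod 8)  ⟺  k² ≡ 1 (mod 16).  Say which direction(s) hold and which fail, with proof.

(⇒) holds; (⇐) fails.

[⇒] Suppose k ≡ 1 (mod 8). Working modulo 16, k ∈ {1, 9}; for each such r, r² ≡ 1 (mod 16).

[⇐] This fails: take k = 7. Then 7² = 49 ≡ 1 (mod 16), yet 7 ≡ 7 (mod 8), not 1.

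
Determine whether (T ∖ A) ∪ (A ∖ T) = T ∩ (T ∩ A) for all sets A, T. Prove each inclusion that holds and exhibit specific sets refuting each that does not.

(⊆) fails and (⊇) fails.

Forward inclusion. This inclusion fails. Take A = {1}, T = ∅; then 1 ∈ (T ∖ A) ∪ (A ∖ T) but 1 ∉ T ∩ (T ∩ A).

Reverse inclusion. This inclusion fails. Take A = {1}, T = {1}; then 1 ∈ T ∩ (T ∩ A) but 1 ∉ (T ∖ A) ∪ (A ∖ T).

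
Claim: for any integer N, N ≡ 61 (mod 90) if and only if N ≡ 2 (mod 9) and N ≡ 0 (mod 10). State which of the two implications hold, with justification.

Forward direction. This fails: N = 61 gives 61 ≡ 61 (mod 90) but 61 ≡ 7 (mod 9), so the conjunction on the right does not hold.

Converse. This fails: N = 20 satisfies both congruences on the right (20 ≡ 2 mod 9 and 20 ≡ 0 mod 10) yet 20 ≡ 20 (mod 90), not 61.

(⇒) fails and (⇐) fails.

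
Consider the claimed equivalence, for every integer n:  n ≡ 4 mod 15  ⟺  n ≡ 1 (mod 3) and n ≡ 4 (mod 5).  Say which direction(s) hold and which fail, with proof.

(→) Suppose n ≡ 4 (mod 15); write n = 15j + 4. Since 3 ∣ 15, reducing mod 3 gives n ≡ 4 ≡ 1 (mod 3); since 5 ∣ 15, reducing mod 5 gives n ≡ 4 (mod 5).

(←) Conversely, if n ≡ 1 (mod 3) and n ≡ 4 (mod 5), then by the Chinese remainder theorem n ≡ 4 (mod 15). This is exactly n ≡ 4 (mod 15).

Both directions hold; the statement is true.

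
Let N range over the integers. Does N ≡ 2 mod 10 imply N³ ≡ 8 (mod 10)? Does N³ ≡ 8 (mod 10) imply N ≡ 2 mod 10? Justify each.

Both implications hold.

[⇒] Suppose N ≡ 2 mod 10. Write N = 10j + 2. Then (10j + 2)³ = 1000j³ + 600j² + 120j + 8 = 10(100j³ + 60j² + 12j) + 8, so N³ ≡ 8 (mod 10).

[⇐] Conversely, suppose N³ ≡ 8 (mod 10). The only residue r in {0, …, 9} with r³ ≡ 8 (mod 10) is r = 2, so N ≡ 2 (mod 10).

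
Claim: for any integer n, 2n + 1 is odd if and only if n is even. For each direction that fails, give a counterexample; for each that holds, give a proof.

Forward direction. This fails: take n = 1. Then 2n + 1 = 3, which is odd, yet n = 1 is odd, not even.

Converse. Suppose n is even. Since 2 is even, 2n is even for every n, so 2n + 1 has the same parity as 1, which is odd. Hence 2n + 1 is odd.

(⇒) fails; (⇐) holds.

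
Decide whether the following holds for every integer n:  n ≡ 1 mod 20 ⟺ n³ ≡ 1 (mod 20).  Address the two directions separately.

Both implications hold.

[⇐] Suppose n³ ≡ 1 (mod 20). The only residue r in {0, …, 19} with r³ ≡ 1 (mod 20) is r = 1, so n ≡ 1 (mod 20).

[⇒] Suppose n ≡ 1 mod 20. Write n = 20j + 1. Then (20j + 1)³ = 8000j³ + 1200j² + 60j + 1 = 20(400j³ + 60j² + 3j) + 1, so n³ ≡ 1 (mod 20).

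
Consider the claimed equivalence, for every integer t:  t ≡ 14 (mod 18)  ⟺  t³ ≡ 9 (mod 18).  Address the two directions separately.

(⟹) This fails: take t = 14. Then 14 ≡ 14 (mod 18), but 14³ = 2744 ≡ 8 (mod 18), not 9.

(⟸) This fails: take t = 3. Then 3³ = 27 ≡ 9 (mod 18), yet 3 ≡ 3 (mod 18), not 14.

Neither direction holds.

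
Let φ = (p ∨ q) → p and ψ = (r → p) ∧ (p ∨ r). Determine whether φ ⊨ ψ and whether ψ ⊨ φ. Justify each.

Forward direction. This fails. Under r = F, q = F, p = F, the left side is true but the right side is false.

Converse. Assume the antecedent. If r is true, the antecedent forces (r = T, q = F, p = T) or (r = T, q = T, p = T), and (p ∨ q) → p holds there. If r is false, the antecedent forces (r = F, q = F, p = T) or (r = F, q = T, p = T), and (p ∨ q) → p holds there. Either way (p ∨ q) → p holds.

(⇒) fails; (⇐) holds.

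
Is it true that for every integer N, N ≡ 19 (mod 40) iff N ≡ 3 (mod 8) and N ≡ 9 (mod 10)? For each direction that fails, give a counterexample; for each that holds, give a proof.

Equivalent; both directions hold.

Forward direction. Suppose N ≡ 19 (mod 40); write N = 40j + 19. Since 8 ∣ 40, reducing mod 8 gives N ≡ 19 ≡ 3 (mod 8); since 10 ∣ 40, reducing mod 10 gives N ≡ 19 ≡ 9 (mod 10).

Converse. If N ≡ 3 (mod 8) and N ≡ 9 (mod 10), then by the Chinese remainder theorem N ≡ 19 (mod 40). This is exactly N ≡ 19 (mod 40).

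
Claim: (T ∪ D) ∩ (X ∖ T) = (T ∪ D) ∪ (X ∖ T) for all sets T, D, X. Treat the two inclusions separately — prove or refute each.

The sets are not equal: only the forward inclusion holds.

(⊆) Let x ∈ (T ∪ D) ∩ (X ∖ T). Then x ∈ D ∩ X and x ∉ T, from which x ∈ (T ∪ D) ∪ (X ∖ T).

(⊇) This inclusion fails. Take T = {1}, D = ∅, X = ∅; then 1 ∈ (T ∪ D) ∪ (X ∖ T) but 1 ∉ (T ∪ D) ∩ (X ∖ T).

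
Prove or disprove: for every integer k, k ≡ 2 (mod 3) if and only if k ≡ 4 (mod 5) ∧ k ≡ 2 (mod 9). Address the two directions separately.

(→) This fails: k = 32 gives 32 ≡ 2 (mod 3) but 32 ≡ 2 (mod 5), so the conjunction on the right does not hold.

(←) Conversely, if k ≡ 4 (mod 5) and k ≡ 2 (mod 9), then by the Chinese remainder theorem k ≡ 29 (mod 45). Since 29 ≡ 2 (mod 3) and 3 ∣ 45, we get k ≡ 2 (mod 3).

The forward direction fails; the converse holds.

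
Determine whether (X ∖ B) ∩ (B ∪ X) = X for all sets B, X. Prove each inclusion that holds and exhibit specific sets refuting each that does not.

(⊆) Let x ∈ (X ∖ B) ∩ (B ∪ X). Then x ∈ X and x ∉ B, from which x ∈ X.

(⊇) This inclusion fails. Take B = {1}, X = {1}; then 1 ∈ X but 1 ∉ (X ∖ B) ∩ (B ∪ X).

The sets are not equal: only the forward inclusion holds.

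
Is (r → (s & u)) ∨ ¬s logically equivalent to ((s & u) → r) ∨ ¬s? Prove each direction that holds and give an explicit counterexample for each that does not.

(⇒) fails and (⇐) fails.

[⇒] This fails. Under s = T, r = F, u = T, the left side is true but the right side is false.

[⇐] This fails. Under s = T, r = T, u = F, the left side is false but the right side is true.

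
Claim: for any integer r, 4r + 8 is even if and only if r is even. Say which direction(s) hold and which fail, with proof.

Not equivalent: only (⇐) holds.

[⇒] This fails: take r = 7. Then 4r + 8 = 36, which is even, yet r = 7 is odd, not even.

[⇐] Suppose r is even. Since 4 is even, 4r is even for every r, so 4r + 8 has the same parity as 8, which is even. Hence 4r + 8 is even.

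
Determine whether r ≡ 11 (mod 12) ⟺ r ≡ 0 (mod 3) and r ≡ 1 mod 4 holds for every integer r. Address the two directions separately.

(⇒) fails and (⇐) fails.

(⇒) This fails: r = 11 gives 11 ≡ 11 (mod 12) but 11 ≡ 2 (mod 3), so the conjunction on the right does not hold.

(⇐) This fails: r = 9 satisfies both congruences on the right (9 ≡ 0 mod 3 and 9 ≡ 1 mod 4) yet 9 ≡ 9 (mod 12), not 11.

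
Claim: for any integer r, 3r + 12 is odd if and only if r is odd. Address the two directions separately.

Both directions hold; the statement is true.

[⇐] Suppose r is odd; write r = 2j + 1. Then 3r + 12 = 3·(2j + 1) + 12 = 2·3j + 15, which is odd.

[⇒] Suppose 3r + 12 is odd. Since 3 is odd, 3r and r have the same parity, so 3r + 12 ≡ r + 12 (mod 2). As 12 is even, 3r + 12 is odd exactly when r is odd. Thus r is odd.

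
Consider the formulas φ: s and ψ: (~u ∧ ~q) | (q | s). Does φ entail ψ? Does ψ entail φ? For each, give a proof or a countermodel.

(→) Assume the antecedent. If u is true, the antecedent forces (u = T, q = F, s = T) or (u = T, q = T, s = T), and (~u ∧ ~q) | (q | s) holds there. If u is false, (~u ∧ ~q) | (q | s) reduces to true regardless of the other variables. Either way (~u ∧ ~q) | (q | s) holds.

(←) This fails. Under u = F, q = F, s = F, the left side is false but the right side is true.

Only the forward implication holds.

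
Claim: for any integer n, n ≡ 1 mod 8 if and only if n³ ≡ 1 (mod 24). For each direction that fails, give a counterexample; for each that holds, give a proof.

Only the reverse direction holds.

(⇒) This fails: take n = 9. Then 9 ≡ 1 (mod 8), but 9³ = 729 ≡ 9 (mod 24), not 1.

(⇐) Conversely, the residues r modulo 24 with r³ ≡ 1 (mod 24) are exactly {1}, and each is ≡ 1 (mod 8).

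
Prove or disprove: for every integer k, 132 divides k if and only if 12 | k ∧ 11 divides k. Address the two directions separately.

(⟹) If 132 ∣ k, write k = 132q. Since 132 = 11·12, k = 12·(11q), so 12 ∣ k; and since 132 = 12·11, k = 11·(12q), so 11 ∣ k.

(⟸) Suppose 12 ∣ k and 11 ∣ k. Any common multiple of 12 and 11 is a multiple of their lcm; here gcd(12, 11) = 1, so lcm(12, 11) = 12·11 = 132, so 132 ∣ k.

Equivalent; both directions hold.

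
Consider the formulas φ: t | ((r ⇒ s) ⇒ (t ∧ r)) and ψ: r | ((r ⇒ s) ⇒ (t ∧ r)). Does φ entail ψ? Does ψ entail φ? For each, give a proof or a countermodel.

(⇒) fails and (⇐) fails.

Forward direction. This fails. Under r = F, t = T, s = F, the left side is true but the right side is false.

Converse. This fails. Under r = T, t = F, s = T, the left side is false but the right side is true.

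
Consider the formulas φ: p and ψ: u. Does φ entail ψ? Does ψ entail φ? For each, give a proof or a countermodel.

Forward direction. This fails. Under p = T, u = F, the left side is true but the right side is false.

Converse. This fails. Under p = F, u = T, the left side is false but the right side is true.

Neither direction holds.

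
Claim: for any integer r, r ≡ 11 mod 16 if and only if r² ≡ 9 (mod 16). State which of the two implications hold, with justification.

The forward direction holds; the converse fails.

[⇒] Suppose r ≡ 11 mod 16. Write r = 16j + 11. Then (16j + 11)² = 256j² + 352j + 121 = 16(16j² + 22j + 7) + 9, so r² ≡ 9 (mod 16).

[⇐] This fails: take r = 3. Then 3² = 9 ≡ 9 (mod 16), yet 3 ≡ 3 (mod 16), not 11.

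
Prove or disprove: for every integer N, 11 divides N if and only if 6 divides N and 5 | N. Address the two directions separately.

Neither implication holds.

(⇒) This fails: take N = 11. Certainly 11 ∣ 11, but 6 ∤ 11.

(⇐) This fails: take N = 30. Both 6 ∣ 30 and 5 ∣ 30, yet 30 is not a multiple of 11 (since 30 = 2·11 + 8), so 11 ∤ 30.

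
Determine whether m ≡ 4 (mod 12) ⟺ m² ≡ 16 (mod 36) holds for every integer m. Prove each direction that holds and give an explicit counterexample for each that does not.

Forward direction. This fails: take m = 16. Then 16 ≡ 4 (mod 12), but 16² = 256 ≡ 4 (mod 36), not 16.

Converse. This fails: take m = 14. Then 14² = 196 ≡ 16 (mod 36), yet 14 ≡ 2 (mod 12), not 4.

Neither direction holds.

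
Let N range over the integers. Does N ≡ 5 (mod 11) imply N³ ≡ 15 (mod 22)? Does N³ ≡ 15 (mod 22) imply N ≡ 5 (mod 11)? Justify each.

Not equivalent: only (⇐) holds.

(⟸) The residues r modulo 22 with r³ ≡ 15 (mod 22) are exactly {5}, and each is ≡ 5 (mod 11).

(⟹) This fails: take N = 16. Then 16 ≡ 5 (mod 11), but 16³ = 4096 ≡ 4 (mod 22), not 15.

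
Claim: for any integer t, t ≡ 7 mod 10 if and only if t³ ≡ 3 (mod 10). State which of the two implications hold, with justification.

Both directions hold.

[⇒] Suppose t ≡ 7 mod 10. Write t = 10j + 7. Then (10j + 7)³ = 1000j³ + 2100j² + 1470j + 343 = 10(100j³ + 210j² + 147j + 34) + 3, so t³ ≡ 3 (mod 10).

[⇐] For the converse, argue contrapositively. If t ≢ 7 (mod 10), then t is congruent to one of 0, 1, 2, 3, 4, 5, 6, 8, 9 modulo 10, and these give t³ ≡ 0, 1, 8, 7, 4, 5, 6, 2, 9 respectively — never 3.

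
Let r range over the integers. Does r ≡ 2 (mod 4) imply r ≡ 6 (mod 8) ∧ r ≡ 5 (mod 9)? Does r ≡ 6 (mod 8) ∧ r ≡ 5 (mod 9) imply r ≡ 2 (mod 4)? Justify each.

The forward direction fails; the converse holds.

(⟹) This fails: r = 2 gives 2 ≡ 2 (mod 4) but 2 ≡ 2 (mod 8), so the conjunction on the right does not hold.

(⟸) Conversely, if r ≡ 6 (mod 8) and r ≡ 5 (mod 9), then by the Chinese remainder theorem r ≡ 14 (mod 72). Since 14 ≡ 2 (mod 4) and 4 ∣ 72, we get r ≡ 2 (mod 4).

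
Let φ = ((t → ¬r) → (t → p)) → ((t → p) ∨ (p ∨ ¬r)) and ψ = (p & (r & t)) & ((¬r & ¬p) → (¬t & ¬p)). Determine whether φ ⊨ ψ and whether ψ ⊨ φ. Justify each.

(⇒) This fails. Under p = F, r = F, t = F, the left side is true but the right side is false.

(⇐) Assume the antecedent. If p is true, the consequent reduces to true regardless of the other variables. If p is false, the antecedent cannot hold. Either way the consequent holds.

Only the reverse direction holds.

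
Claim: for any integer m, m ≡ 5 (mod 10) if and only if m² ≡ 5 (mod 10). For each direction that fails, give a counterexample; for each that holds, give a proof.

(⇒) Suppose m ≡ 5 (mod 10). Write m = 10j + 5. Then (10j + 5)² = 100j² + 100j + 25 = 10(10j² + 10j + 2) + 5, so m² ≡ 5 (mod 10).

(⇐) For the converse, argue contrapositively. If m ≢ 5 (mod 10), then m is congruent to one of 0, 1, 2, 3, 4, 6, 7, 8, 9 modulo 10, and these give m² ≡ 0, 1, 4, 9, 6, 6, 9, 4, 1 respectively — never 5.

Both directions hold.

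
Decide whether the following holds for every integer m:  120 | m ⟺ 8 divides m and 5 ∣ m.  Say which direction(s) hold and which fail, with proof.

Only the forward direction holds.

(←) This fails: take m = 40. Both 8 ∣ 40 and 5 ∣ 40, yet 40 is not a multiple of 120 (since 40 = 0·120 + 40), so 120 ∤ 40.

(→) If 120 ∣ m, write m = 120q. Since 120 = 15·8, m = 8·(15q), so 8 ∣ m; and since 120 = 24·5, m = 5·(24q), so 5 ∣ m.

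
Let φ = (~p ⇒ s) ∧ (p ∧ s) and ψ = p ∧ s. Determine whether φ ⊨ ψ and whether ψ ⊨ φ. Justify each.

The biconditional holds.

[⇒] Assume the antecedent. If s is true, the antecedent forces (s = T, p = T), and p ∧ s holds there. If s is false, the antecedent cannot hold. Either way p ∧ s holds.

[⇐] Assume the antecedent. If s is true, the antecedent forces (s = T, p = T), and (~p ⇒ s) ∧ (p ∧ s) holds there. If s is false, the antecedent cannot hold. Either way (~p ⇒ s) ∧ (p ∧ s) holds.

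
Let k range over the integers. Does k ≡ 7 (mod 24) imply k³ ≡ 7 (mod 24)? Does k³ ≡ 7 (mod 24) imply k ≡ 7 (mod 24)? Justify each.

(→) Suppose k ≡ 7 (mod 24). Write k = 24j + 7. Then (24j + 7)³ = 13824j³ + 12096j² + 3528j + 343 = 24(576j³ + 504j² + 147j + 14) + 7, so k³ ≡ 7 (mod 24).

(←) Conversely, suppose k³ ≡ 7 (mod 24). The only residue r in {0, …, 23} with r³ ≡ 7 (mod 24) is r = 7, so k ≡ 7 (mod 24).

Both directions hold.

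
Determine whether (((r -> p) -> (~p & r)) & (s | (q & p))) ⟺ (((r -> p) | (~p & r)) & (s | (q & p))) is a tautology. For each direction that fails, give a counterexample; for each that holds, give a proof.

Only the forward implication holds.

(→) Assume the antecedent. If q is true, the antecedent forces (q = T, p = F, s = T, r = T), and the consequent holds there. If q is false, the antecedent forces (q = F, p = F, s = T, r = T), and the consequent holds there. Either way the consequent holds.

(←) This fails. Under q = T, p = T, s = F, r = F, the left side is false but the right side is true.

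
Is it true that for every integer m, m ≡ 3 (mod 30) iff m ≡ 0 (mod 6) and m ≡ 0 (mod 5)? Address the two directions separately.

Both directions fail.

(→) This fails: m = 3 gives 3 ≡ 3 (mod 30) but 3 ≡ 3 (mod 6), so the conjunction on the right does not hold.

(←) This fails: m = 0 satisfies both congruences on the right (0 ≡ 0 mod 6 and 0 ≡ 0 mod 5) yet 0 ≡ 0 (mod 30), not 3.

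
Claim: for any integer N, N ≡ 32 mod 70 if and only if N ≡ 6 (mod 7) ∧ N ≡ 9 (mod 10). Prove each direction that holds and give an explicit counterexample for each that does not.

(⇒) fails and (⇐) fails.

Forward direction. This fails: N = 32 gives 32 ≡ 32 (mod 70) but 32 ≡ 4 (mod 7), so the conjunction on the right does not hold.

Converse. This fails: N = 69 satisfies both congruences on the right (69 ≡ 6 mod 7 and 69 ≡ 9 mod 10) yet 69 ≡ 69 (mod 70), not 32.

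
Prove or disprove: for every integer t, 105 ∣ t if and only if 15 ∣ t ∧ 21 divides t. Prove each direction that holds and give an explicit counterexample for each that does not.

(⇐) Suppose 15 ∣ t and 21 ∣ t. Any common multiple of 15 and 21 is a multiple of their lcm; here lcm(15, 21) = 15·21/gcd(15, 21) = 315/3 = 105, so 105 ∣ t.

(⇒) If 105 ∣ t, write t = 105q. Since 105 = 7·15, t = 15·(7q), so 15 ∣ t; and since 105 = 5·21, t = 21·(5q), so 21 ∣ t.

Equivalent; both directions hold.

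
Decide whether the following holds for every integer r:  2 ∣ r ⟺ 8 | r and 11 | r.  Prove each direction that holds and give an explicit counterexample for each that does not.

The forward direction fails; the converse holds.

(⇒) This fails: take r = 2. Certainly 2 ∣ 2, but 8 ∤ 2.

(⇐) Suppose 8 ∣ r and 11 ∣ r. Any common multiple of 8 and 11 is a multiple of their lcm; here gcd(8, 11) = 1, so lcm(8, 11) = 8·11 = 88, so 88 ∣ r. Since 2 ∣ 88, it follows that 2 ∣ r.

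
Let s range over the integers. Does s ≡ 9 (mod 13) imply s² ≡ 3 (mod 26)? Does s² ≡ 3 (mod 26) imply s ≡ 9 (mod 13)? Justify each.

(⟹) This fails: take s = 22. Then 22 ≡ 9 (mod 13), but 22² = 484 ≡ 16 (mod 26), not 3.

(⟸) This fails: take s = 17. Then 17² = 289 ≡ 3 (mod 26), yet 17 ≡ 4 (mod 13), not 9.

Neither direction holds.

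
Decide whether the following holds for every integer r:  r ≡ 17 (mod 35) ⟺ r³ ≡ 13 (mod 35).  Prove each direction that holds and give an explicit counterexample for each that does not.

[⇒] Suppose r ≡ 17 (mod 35). Write r = 35j + 17. Then (35j + 17)³ = 42875j³ + 62475j² + 30345j + 4913 = 35(1225j³ + 1785j² + 867j + 140) + 13, so r³ ≡ 13 (mod 35).

[⇐] This fails: take r = 12. Then 12³ = 1728 ≡ 13 (mod 35), yet 12 ≡ 12 (mod 35), not 17.

Only the forward direction holds.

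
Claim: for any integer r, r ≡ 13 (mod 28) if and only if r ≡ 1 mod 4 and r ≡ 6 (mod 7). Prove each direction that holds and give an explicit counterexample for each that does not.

Both directions hold.

Forward direction. Suppose r ≡ 13 (mod 28); write r = 28j + 13. Since 4 ∣ 28, reducing mod 4 gives r ≡ 13 ≡ 1 (mod 4); since 7 ∣ 28, reducing mod 7 gives r ≡ 13 ≡ 6 (mod 7).

Converse. If r ≡ 1 (mod 4) and r ≡ 6 (mod 7), then by the Chinese remainder theorem r ≡ 13 (mod 28). This is exactly r ≡ 13 (mod 28).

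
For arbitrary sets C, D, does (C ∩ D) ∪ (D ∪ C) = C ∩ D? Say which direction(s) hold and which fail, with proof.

The sets are not equal: only the reverse inclusion holds.

(⟸) Let x ∈ C ∩ D. Then x ∈ C ∩ D, from which x ∈ (C ∩ D) ∪ (D ∪ C).

(⟹) This inclusion fails. Take C = {1}, D = ∅; then 1 ∈ (C ∩ D) ∪ (D ∪ C) but 1 ∉ C ∩ D.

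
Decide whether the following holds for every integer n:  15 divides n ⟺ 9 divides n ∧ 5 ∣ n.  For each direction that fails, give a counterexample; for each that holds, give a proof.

Only the reverse direction holds.

(→) This fails: take n = 15. Certainly 15 ∣ 15, but 9 ∤ 15.

(←) Suppose 9 ∣ n and 5 ∣ n. Any common multiple of 9 and 5 is a multiple of their lcm; here gcd(9, 5) = 1, so lcm(9, 5) = 9·5 = 45, so 45 ∣ n. Since 15 ∣ 45, it follows that 15 ∣ n.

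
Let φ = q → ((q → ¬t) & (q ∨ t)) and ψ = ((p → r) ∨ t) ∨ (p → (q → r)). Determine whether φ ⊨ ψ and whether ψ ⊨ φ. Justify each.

(⇒) This fails. Under t = F, r = F, p = T, q = T, the left side is true but the right side is false.

(⇐) This fails. Under t = T, r = F, p = F, q = T, the left side is false but the right side is true.

Neither direction holds.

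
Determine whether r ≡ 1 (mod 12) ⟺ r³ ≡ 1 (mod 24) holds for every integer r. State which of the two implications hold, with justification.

(⇒) This fails: take r = 13. Then 13 ≡ 1 (mod 12), but 13³ = 2197 ≡ 13 (mod 24), not 1.

(⇐) Conversely, the residues r modulo 24 with r³ ≡ 1 (mod 24) are exactly {1}, and each is ≡ 1 (mod 12).

The forward direction fails; the converse holds.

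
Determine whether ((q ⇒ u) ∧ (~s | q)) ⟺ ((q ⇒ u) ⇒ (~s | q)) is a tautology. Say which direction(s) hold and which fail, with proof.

[⇒] Assume the antecedent. If s is true, the antecedent forces (s = T, u = T, q = T), and (q ⇒ u) ⇒ (~s | q) holds there. If s is false, (q ⇒ u) ⇒ (~s | q) reduces to true regardless of the other variables. Either way (q ⇒ u) ⇒ (~s | q) holds.

[⇐] This fails. Under s = F, u = F, q = T, the left side is false but the right side is true.

Not equivalent: only (⇒) holds.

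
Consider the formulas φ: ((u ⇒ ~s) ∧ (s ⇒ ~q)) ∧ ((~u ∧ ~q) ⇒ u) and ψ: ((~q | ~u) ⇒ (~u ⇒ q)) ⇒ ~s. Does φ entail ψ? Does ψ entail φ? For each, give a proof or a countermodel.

(⇒) holds; (⇐) fails.

[⇐] This fails. Under u = F, q = F, s = F, the left side is false but the right side is true.

[⇒] Assume the antecedent. If u is true, the antecedent forces (u = T, q = F, s = F) or (u = T, q = T, s = F), and ((~q | ~u) ⇒ (~u ⇒ q)) ⇒ ~s holds there. If u is false, the antecedent forces (u = F, q = T, s = F), and ((~q | ~u) ⇒ (~u ⇒ q)) ⇒ ~s holds there. Either way ((~q | ~u) ⇒ (~u ⇒ q)) ⇒ ~s holds.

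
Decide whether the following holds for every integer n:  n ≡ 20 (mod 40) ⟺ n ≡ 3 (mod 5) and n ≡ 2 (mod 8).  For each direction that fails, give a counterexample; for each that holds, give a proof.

Neither implication holds.

[⇒] This fails: n = 20 gives 20 ≡ 20 (mod 40) but 20 ≡ 0 (mod 5), so the conjunction on the right does not hold.

[⇐] This fails: n = 18 satisfies both congruences on the right (18 ≡ 3 mod 5 and 18 ≡ 2 mod 8) yet 18 ≡ 18 (mod 40), not 20.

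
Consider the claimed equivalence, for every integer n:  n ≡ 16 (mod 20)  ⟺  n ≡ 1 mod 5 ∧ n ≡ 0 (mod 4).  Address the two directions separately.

[⇒] Suppose n ≡ 16 (mod 20); write n = 20j + 16. Since 5 ∣ 20, reducing mod 5 gives n ≡ 16 ≡ 1 (mod 5); since 4 ∣ 20, reducing mod 4 gives n ≡ 16 ≡ 0 (mod 4).

[⇐] Conversely, if n ≡ 1 (mod 5) and n ≡ 0 (mod 4), then by the Chinese remainder theorem n ≡ 16 (mod 20). This is exactly n ≡ 16 (mod 20).

Equivalent; both directions hold.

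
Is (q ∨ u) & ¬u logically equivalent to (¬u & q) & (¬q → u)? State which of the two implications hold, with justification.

The biconditional holds.

(→) Assume the antecedent. If u is true, the antecedent cannot hold. If u is false, the antecedent forces (u = F, q = T), and (¬u & q) & (¬q → u) holds there. Either way (¬u & q) & (¬q → u) holds.

(←) Assume the antecedent. If u is true, the antecedent cannot hold. If u is false, the antecedent forces (u = F, q = T), and (q ∨ u) & ¬u holds there. Either way (q ∨ u) & ¬u holds.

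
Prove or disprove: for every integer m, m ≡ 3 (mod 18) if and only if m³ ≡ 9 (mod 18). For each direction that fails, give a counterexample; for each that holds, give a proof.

The forward direction holds; the converse fails.

(←) This fails: take m = 9. Then 9³ = 729 ≡ 9 (mod 18), yet 9 ≡ 9 (mod 18), not 3.

(→) Suppose m ≡ 3 (mod 18). Write m = 18j + 3. Then (18j + 3)³ = 5832j³ + 2916j² + 486j + 27 = 18(324j³ + 162j² + 27j + 1) + 9, so m³ ≡ 9 (mod 18).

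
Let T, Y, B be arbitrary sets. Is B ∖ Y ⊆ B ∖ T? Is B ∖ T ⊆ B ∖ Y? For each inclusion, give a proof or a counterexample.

(⟹) This inclusion fails. Take T = {1}, Y = ∅, B = {1}; then 1 ∈ B ∖ Y but 1 ∉ B ∖ T.

(⟸) This inclusion fails. Take T = ∅, Y = {1}, B = {1}; then 1 ∈ B ∖ T but 1 ∉ B ∖ Y.

Both inclusions fail.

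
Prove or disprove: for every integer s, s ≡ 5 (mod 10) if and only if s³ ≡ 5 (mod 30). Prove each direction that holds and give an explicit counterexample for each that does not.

Forward direction. This fails: take s = 15. Then 15 ≡ 5 (mod 10), but 15³ = 3375 ≡ 15 (mod 30), not 5.

Converse. The residues r modulo 30 with r³ ≡ 5 (mod 30) are exactly {5}, and each is ≡ 5 (mod 10).

Only the converse holds.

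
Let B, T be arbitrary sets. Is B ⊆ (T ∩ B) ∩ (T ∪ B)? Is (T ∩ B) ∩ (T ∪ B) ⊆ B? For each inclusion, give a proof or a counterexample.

(⊆) fails; (⊇) holds.

(⟹) This inclusion fails. Take B = {1}, T = ∅; then 1 ∈ B but 1 ∉ (T ∩ B) ∩ (T ∪ B).

(⟸) Let x ∈ (T ∩ B) ∩ (T ∪ B). Then x ∈ B ∩ T, from which x ∈ B.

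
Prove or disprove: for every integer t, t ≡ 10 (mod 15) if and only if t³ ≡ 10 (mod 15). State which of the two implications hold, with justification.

Converse. Suppose t³ ≡ 10 (mod 15). The only residue r in {0, …, 14} with r³ ≡ 10 (mod 15) is r = 10, so t ≡ 10 (mod 15).

Forward direction. Suppose t ≡ 10 (mod 15). Write t = 15j + 10. Then (15j + 10)³ = 3375j³ + 6750j² + 4500j + 1000 = 15(225j³ + 450j² + 300j + 66) + 10, so t³ ≡ 10 (mod 15).

Equivalent; both directions hold.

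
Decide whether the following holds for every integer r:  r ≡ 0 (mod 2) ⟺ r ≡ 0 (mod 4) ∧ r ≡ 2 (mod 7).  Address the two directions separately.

Not equivalent: only (⇐) holds.

(⇐) If r ≡ 0 (mod 4) and r ≡ 2 (mod 7), then by the Chinese remainder theorem r ≡ 16 (mod 28). Since 16 ≡ 0 (mod 2) and 2 ∣ 28, we get r ≡ 0 (mod 2).

(⇒) This fails: r = 0 gives 0 ≡ 0 (mod 2) but 0 ≡ 0 (mod 7), so the conjunction on the right does not hold.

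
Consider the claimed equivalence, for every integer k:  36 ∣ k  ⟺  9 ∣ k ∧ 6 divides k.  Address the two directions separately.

(⇒) If 36 ∣ k, write k = 36q. Since 36 = 4·9, k = 9·(4q), so 9 ∣ k; and since 36 = 6·6, k = 6·(6q), so 6 ∣ k.

(⇐) This fails: take k = 18. Both 9 ∣ 18 and 6 ∣ 18, yet 18 is not a multiple of 36 (since 18 = 0·36 + 18), so 36 ∤ 18.

The forward direction holds; the converse fails.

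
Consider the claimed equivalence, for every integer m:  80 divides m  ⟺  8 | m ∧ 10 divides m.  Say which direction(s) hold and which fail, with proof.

Only the forward direction holds.

[⇒] If 80 ∣ m, write m = 80q. Since 80 = 10·8, m = 8·(10q), so 8 ∣ m; and since 80 = 8·10, m = 10·(8q), so 10 ∣ m.

[⇐] This fails: take m = 40. Both 8 ∣ 40 and 10 ∣ 40, yet 40 is not a multiple of 80 (since 40 = 0·80 + 40), so 80 ∤ 40.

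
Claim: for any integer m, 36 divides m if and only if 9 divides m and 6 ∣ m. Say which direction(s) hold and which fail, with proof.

(⇒) holds; (⇐) fails.

(→) If 36 ∣ m, write m = 36q. Since 36 = 4·9, m = 9·(4q), so 9 ∣ m; and since 36 = 6·6, m = 6·(6q), so 6 ∣ m.

(←) This fails: take m = 18. Both 9 ∣ 18 and 6 ∣ 18, yet 18 is not a multiple of 36 (since 18 = 0·36 + 18), so 36 ∤ 18.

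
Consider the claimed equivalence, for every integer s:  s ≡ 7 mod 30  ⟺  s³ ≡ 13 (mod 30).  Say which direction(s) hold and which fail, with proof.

Equivalent; both directions hold.

(⟸) Suppose s³ ≡ 13 (mod 30). The only residue r in {0, …, 29} with r³ ≡ 13 (mod 30) is r = 7, so s ≡ 7 (mod 30).

(⟹) Suppose s ≡ 7 mod 30. Write s = 30j + 7. Then (30j + 7)³ = 27000j³ + 18900j² + 4410j + 343 = 30(900j³ + 630j² + 147j + 11) + 13, so s³ ≡ 13 (mod 30).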